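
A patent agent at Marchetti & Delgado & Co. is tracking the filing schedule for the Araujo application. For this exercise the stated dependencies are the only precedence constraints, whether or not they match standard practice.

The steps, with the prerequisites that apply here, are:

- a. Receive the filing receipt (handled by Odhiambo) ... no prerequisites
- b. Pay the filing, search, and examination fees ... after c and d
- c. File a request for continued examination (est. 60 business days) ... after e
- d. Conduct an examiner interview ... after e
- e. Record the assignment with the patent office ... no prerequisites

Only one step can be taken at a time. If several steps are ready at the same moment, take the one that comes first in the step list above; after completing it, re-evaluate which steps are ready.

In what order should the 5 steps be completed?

a and e have no prerequisites; a is listed earlier, so a is first.
Next only e has its prerequisites met → e.
c and d are both available; c is listed earlier → c.
d needed e, now all done → d.
b needed c and d, now all done → b.

a, e, c, d, b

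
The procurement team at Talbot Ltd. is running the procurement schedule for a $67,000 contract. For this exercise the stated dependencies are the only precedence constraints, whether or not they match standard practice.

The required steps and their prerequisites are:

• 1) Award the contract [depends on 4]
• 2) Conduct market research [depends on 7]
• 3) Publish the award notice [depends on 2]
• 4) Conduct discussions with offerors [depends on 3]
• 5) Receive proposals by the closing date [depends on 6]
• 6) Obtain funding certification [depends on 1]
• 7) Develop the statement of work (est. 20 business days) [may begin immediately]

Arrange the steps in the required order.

7 2 3 4 1 6 5

7 is the only step with nothing outstanding, so it goes first.
Next only 2 has its prerequisites met → 2.
3 is the only step now ready → 3.
That leaves 4 as the only ready step → 4.
1 is the only step now ready → 1.
6 is the only step now ready → 6.
5 needed 6, now all done → 5.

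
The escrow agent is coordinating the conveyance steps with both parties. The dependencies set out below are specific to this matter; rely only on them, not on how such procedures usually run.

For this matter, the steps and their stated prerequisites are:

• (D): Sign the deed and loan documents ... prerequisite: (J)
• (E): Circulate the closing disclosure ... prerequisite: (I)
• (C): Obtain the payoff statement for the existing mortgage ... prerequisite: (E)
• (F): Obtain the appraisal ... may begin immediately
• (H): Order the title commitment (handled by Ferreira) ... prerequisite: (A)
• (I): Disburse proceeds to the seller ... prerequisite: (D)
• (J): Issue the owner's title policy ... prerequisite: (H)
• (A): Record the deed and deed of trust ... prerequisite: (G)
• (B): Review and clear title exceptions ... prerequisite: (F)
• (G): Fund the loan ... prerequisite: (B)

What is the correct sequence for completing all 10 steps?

Only (F) has no prerequisites, so it is first.
(B) is the only step now ready → (B).
(G) is the only step now ready → (G).
(A) needed (G), now all done → (A).
(H) is the only step now ready → (H).
That leaves (J) as the only ready step → (J).
Next only (D) has its prerequisites met → (D).
Next only (I) has its prerequisites met → (I).
That leaves (E) as the only ready step → (E).
Next only (C) has its prerequisites met → (C).

(F) → (B) → (G) → (A) → (H) → (J) → (D) → (I) → (E) → (C)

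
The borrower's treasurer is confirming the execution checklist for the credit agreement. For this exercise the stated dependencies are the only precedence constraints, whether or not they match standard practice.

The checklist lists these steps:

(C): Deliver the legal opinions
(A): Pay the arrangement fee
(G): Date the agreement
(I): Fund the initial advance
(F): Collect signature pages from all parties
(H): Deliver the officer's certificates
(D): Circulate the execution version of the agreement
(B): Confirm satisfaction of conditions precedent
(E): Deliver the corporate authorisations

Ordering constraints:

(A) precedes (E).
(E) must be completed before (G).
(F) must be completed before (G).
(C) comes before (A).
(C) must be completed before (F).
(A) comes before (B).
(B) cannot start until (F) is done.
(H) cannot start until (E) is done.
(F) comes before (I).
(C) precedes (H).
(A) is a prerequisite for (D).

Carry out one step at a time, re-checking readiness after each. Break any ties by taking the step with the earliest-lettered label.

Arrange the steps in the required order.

(C), (A), (D), (E), (F), (B), (G), (H), (I)

(C) is the only step with nothing outstanding, so it goes first.
Now (A) and (F) have their prerequisites met. (A) has the earlier label, so (A) next.
(D) and (E) now also ready, so the ready set is {(D), (E), (F)}; (D) has the earlier label → (D).
(E) and (F) are both available; (E) has the earlier label → (E).
Ready: (F) and (H). (F) has the earlier label → (F).
(B), (G), (H) and (I) are all available; (B) has the earlier label → (B).
Now (G), (H) and (I) have their prerequisites met. (G) has the earlier label, so (G) next.
(H) and (I) are both available; (H) has the earlier label → (H).
(I) is the only step now ready → (I).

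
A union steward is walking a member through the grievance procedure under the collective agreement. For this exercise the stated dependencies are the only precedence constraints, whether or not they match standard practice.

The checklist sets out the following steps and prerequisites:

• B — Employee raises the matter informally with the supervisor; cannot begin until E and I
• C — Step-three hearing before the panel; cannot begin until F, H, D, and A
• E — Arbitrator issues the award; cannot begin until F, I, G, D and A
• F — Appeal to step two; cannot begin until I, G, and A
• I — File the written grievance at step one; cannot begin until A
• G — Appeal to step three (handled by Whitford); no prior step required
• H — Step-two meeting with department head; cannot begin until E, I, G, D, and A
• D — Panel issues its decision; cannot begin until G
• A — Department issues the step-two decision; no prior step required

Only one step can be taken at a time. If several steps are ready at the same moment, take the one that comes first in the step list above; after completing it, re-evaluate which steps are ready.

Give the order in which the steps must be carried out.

Nothing is required for G and A. G is listed earlier → G first.
D now also ready, so the ready set is {D, A}; D is listed earlier → D.
That leaves A as the only ready step → A.
I is the only step now ready → I.
F is the only step now ready → F.
That leaves E as the only ready step → E.
B and H are both available; B is listed earlier → B.
That leaves H as the only ready step → H.
C is the only step now ready → C.

G, D, A, I, F, E, B, H, C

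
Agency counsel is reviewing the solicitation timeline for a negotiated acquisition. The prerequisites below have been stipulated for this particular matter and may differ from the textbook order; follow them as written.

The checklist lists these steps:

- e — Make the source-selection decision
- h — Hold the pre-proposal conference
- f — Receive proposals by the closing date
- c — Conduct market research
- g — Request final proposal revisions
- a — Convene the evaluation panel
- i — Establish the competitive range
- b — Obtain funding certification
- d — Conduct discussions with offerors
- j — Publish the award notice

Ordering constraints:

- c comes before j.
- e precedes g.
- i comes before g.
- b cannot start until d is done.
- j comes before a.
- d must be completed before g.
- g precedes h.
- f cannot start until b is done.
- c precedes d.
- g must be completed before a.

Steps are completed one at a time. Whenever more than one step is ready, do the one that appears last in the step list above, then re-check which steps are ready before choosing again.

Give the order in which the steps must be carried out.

i c j d b f e g a h

Nothing is required for i, c and e. i is listed later → i first.
Ready: c and e. c is listed later → c.
j and d now also ready, so the ready set is {j, d, e}; j is listed later → j.
d and e are both available; d is listed later → d.
b and e are both available; b is listed later → b.
f now also ready, so the ready set is {f, e}; f is listed later → f.
Next only e has its prerequisites met → e.
g needed d, i and e, now all done → g.
a and h are both available; a is listed later → a.
Next only h has its prerequisites met → h.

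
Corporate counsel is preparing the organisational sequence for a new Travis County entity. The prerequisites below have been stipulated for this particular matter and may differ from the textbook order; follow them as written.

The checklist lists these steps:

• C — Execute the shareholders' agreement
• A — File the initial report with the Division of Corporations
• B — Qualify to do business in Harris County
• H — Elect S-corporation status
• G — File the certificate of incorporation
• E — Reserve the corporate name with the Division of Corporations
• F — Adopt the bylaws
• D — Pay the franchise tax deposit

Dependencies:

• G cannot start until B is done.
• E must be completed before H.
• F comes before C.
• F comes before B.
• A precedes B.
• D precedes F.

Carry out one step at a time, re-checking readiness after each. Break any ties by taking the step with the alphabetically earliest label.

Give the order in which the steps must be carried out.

A D E F B C G H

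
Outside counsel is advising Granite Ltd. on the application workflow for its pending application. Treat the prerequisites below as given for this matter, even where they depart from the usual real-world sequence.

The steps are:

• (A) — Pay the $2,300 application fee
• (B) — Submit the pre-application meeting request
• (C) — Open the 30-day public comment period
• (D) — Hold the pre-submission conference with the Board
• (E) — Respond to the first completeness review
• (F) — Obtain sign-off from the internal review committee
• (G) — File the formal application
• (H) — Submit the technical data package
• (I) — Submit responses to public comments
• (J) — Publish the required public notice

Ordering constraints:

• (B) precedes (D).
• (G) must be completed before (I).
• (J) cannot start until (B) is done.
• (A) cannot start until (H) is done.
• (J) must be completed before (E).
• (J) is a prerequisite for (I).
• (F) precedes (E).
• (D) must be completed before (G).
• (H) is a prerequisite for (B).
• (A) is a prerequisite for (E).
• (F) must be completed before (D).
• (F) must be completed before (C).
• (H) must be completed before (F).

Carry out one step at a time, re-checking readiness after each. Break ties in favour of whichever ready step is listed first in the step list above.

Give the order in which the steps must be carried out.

(H), (A), (B), (F), (C), (D), (G), (J), (E), (I)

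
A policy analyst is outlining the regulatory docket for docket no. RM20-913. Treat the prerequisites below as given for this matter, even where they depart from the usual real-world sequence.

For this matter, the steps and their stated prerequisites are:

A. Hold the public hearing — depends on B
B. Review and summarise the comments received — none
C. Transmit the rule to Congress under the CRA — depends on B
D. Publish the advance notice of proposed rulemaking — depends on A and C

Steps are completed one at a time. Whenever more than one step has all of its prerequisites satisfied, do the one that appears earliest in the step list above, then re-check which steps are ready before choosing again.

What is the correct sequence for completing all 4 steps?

B A C D

B is the only step with nothing outstanding, so it goes first.
Ready: A and C. A is listed earlier → A.
C needed B, now all done → C.
That leaves D as the only ready step → D.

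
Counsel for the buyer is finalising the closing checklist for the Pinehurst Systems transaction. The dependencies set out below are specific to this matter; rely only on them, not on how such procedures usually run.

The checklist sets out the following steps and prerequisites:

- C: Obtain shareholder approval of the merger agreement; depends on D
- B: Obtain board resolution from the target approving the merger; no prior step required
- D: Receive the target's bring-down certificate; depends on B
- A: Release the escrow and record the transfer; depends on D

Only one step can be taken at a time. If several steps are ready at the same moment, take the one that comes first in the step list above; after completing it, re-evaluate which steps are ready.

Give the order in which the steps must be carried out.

B, D, C, A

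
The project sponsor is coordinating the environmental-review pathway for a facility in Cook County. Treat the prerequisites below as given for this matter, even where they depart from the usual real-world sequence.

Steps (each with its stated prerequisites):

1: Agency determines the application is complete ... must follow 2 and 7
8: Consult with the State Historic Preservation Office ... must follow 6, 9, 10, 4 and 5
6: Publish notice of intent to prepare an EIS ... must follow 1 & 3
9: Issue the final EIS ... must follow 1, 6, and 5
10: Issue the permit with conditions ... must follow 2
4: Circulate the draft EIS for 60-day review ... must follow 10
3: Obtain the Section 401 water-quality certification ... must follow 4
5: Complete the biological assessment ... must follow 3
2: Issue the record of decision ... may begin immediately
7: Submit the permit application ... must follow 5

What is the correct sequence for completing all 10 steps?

2 is the only step with nothing outstanding, so it goes first.
10 is the only step now ready → 10.
That leaves 4 as the only ready step → 4.
3 is the only step now ready → 3.
5 needed 3, now all done → 5.
7 is the only step now ready → 7.
1 needed 2 and 7, now all done → 1.
6 needed 1 and 3, now all done → 6.
9 is the only step now ready → 9.
8 needed 6, 9, 10, 4 and 5, now all done → 8.

2, 10, 4, 3, 5, 7, 1, 6, 9, 8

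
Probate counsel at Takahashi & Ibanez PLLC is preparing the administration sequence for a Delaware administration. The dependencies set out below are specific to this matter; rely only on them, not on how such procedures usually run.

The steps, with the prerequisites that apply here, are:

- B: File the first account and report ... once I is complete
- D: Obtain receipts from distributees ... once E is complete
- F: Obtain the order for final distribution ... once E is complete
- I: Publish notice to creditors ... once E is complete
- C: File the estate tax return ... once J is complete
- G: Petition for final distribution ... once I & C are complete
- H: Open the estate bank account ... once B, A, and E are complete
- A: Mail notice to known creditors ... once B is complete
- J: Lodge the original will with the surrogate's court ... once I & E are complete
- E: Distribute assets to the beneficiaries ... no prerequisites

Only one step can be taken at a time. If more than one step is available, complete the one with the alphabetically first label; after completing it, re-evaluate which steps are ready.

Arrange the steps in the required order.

E, D, F, I, B, A, H, J, C, G

E has no prerequisites → E first.
Ready: D, F and I. D has the earlier label → D.
Ready: F and I. F has the earlier label → F.
I needed E, now all done → I.
Now B and J have their prerequisites met. B has the earlier label, so B next.
A now also ready, so the ready set is {A, J}; A has the earlier label → A.
H now also ready, so the ready set is {H, J}; H has the earlier label → H.
J needed E and I, now all done → J.
C needed J, now all done → C.
G needed C and I, now all done → G.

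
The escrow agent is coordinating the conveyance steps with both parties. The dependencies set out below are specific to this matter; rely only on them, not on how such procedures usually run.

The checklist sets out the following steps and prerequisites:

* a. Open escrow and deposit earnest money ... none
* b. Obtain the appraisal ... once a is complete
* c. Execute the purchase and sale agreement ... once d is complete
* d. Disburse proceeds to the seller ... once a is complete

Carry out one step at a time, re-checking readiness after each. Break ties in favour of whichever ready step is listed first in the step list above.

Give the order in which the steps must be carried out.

a, b, d, c

a is the only step with nothing outstanding, so it goes first.
Now b and d have their prerequisites met. b is listed earlier, so b next.
That leaves d as the only ready step → d.
That leaves c as the only ready step → c.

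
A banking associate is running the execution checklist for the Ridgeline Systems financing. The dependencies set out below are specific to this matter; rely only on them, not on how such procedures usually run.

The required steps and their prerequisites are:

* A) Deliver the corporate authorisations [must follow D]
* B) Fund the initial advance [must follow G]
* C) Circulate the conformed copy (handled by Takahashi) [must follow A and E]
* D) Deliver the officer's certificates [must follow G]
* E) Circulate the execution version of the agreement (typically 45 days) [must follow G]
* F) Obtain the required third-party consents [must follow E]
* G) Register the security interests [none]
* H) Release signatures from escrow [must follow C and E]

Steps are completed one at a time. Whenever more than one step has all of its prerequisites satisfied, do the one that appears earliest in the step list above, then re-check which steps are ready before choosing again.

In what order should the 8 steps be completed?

Only G has no prerequisites, so it is first.
Ready: B, D and E. B is listed earlier → B.
Ready: D and E. D is listed earlier → D.
A and E are both available; A is listed earlier → A.
That leaves E as the only ready step → E.
C and F are both available; C is listed earlier → C.
Now F and H have their prerequisites met. F is listed earlier, so F next.
H needed C and E, now all done → H.

G → B → D → A → E → C → F → H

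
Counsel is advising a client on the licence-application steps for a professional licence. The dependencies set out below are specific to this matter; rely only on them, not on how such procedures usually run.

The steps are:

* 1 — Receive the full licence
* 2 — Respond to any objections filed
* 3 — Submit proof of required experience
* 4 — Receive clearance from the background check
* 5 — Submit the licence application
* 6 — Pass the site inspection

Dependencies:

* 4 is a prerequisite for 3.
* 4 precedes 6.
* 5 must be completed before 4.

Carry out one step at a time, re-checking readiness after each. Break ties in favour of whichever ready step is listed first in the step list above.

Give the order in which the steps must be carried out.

1, 2 and 5 have no prerequisites; 1 is listed earlier, so 1 is first.
Ready: 2 and 5. 2 is listed earlier → 2.
That leaves 5 as the only ready step → 5.
Next only 4 has its prerequisites met → 4.
3 and 6 are both available; 3 is listed earlier → 3.
6 needed 4, now all done → 6.

1, 2, 5, 4, 3, 6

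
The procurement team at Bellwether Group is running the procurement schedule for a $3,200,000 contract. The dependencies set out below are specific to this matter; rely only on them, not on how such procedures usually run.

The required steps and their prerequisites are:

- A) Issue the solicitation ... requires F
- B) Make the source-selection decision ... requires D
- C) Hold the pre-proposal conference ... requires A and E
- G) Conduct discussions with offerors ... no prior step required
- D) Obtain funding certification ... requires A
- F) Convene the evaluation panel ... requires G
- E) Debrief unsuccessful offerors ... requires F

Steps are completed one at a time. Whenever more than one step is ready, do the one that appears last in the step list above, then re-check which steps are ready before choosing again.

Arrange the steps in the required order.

Only G has no prerequisites, so it is first.
F needed G, now all done → F.
Ready: E and A. E is listed later → E.
A is the only step now ready → A.
Now D and C have their prerequisites met. D is listed later, so D next.
B now also ready, so the ready set is {C, B}; C is listed later → C.
Next only B has its prerequisites met → B.

G, F, E, A, D, C, B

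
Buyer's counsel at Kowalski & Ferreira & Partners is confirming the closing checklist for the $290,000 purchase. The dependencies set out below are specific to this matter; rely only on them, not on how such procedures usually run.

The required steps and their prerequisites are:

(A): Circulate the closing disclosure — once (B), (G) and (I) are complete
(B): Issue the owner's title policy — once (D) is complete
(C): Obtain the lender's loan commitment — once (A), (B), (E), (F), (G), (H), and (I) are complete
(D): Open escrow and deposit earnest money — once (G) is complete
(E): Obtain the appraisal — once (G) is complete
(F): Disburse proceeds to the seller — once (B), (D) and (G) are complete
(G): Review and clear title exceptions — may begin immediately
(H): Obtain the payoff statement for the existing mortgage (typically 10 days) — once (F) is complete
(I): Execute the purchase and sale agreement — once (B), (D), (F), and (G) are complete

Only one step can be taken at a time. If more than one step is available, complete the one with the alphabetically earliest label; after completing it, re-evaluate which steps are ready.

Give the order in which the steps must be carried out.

(G) → (D) → (B) → (E) → (F) → (H) → (I) → (A) → (C)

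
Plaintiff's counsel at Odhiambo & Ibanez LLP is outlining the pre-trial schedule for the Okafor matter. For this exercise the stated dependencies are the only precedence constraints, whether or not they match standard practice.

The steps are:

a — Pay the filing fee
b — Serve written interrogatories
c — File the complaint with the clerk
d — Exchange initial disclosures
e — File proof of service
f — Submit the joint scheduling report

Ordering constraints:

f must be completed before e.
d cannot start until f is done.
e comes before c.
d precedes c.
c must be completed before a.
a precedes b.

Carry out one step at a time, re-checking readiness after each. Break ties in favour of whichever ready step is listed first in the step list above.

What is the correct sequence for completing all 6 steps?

f, d, e, c, a, b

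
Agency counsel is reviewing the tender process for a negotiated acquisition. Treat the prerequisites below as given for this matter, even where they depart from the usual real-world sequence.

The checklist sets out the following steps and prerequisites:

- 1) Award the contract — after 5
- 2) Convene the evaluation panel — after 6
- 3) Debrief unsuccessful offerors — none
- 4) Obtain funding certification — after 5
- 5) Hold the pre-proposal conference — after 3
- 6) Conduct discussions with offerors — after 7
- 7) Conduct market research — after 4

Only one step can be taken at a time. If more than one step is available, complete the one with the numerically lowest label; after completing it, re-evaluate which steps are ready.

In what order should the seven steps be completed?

3, 5, 1, 4, 7, 6, 2

3 is the only step with nothing outstanding, so it goes first.
5 needed 3, now all done → 5.
1 and 4 are both available; 1 has the earlier label → 1.
4 needed 5, now all done → 4.
7 needed 4, now all done → 7.
6 needed 7, now all done → 6.
2 needed 6, now all done → 2.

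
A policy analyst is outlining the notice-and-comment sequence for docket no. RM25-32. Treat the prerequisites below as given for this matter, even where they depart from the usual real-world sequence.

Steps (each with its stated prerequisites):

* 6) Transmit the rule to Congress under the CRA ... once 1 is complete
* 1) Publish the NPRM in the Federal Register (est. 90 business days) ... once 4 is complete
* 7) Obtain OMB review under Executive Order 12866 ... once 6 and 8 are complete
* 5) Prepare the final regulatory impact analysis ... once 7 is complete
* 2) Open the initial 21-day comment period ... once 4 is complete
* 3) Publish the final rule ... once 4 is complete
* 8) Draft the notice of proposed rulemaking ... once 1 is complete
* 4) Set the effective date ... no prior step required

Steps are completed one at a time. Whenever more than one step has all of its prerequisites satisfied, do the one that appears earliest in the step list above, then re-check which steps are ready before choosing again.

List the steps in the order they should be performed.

4, 1, 6, 2, 3, 8, 7, 5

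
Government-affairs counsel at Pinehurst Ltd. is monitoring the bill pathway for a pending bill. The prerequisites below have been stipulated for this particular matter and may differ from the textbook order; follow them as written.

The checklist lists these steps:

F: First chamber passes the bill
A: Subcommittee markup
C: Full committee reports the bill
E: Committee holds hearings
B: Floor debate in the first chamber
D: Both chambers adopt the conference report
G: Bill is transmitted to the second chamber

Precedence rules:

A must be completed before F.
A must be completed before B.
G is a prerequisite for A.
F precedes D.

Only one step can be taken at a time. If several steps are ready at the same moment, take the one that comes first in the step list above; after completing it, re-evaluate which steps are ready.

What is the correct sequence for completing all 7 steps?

C E G A F B D

Nothing is required for C, E and G. C is listed earlier → C first.
E and G are both available; E is listed earlier → E.
Next only G has its prerequisites met → G.
A needed G, now all done → A.
Now F and B have their prerequisites met. F is listed earlier, so F next.
D now also ready, so the ready set is {B, D}; B is listed earlier → B.
D needed F, now all done → D.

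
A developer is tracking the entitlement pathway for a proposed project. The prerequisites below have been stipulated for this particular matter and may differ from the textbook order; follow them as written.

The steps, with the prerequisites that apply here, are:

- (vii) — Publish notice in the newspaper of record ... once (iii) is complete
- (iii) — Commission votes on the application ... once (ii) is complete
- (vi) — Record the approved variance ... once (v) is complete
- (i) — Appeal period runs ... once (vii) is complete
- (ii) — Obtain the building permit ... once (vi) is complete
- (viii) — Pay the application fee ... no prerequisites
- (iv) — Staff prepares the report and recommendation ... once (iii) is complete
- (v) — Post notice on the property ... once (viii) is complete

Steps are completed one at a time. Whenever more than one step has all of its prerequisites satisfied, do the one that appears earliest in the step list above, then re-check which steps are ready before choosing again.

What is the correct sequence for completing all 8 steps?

(viii) → (v) → (vi) → (ii) → (iii) → (vii) → (i) → (iv)

Only (viii) has no prerequisites, so it is first.
(v) needed (viii), now all done → (v).
Next only (vi) has its prerequisites met → (vi).
(ii) needed (vi), now all done → (ii).
That leaves (iii) as the only ready step → (iii).
Ready: (vii) and (iv). (vii) is listed earlier → (vii).
(i) and (iv) are both available; (i) is listed earlier → (i).
Next only (iv) has its prerequisites met → (iv).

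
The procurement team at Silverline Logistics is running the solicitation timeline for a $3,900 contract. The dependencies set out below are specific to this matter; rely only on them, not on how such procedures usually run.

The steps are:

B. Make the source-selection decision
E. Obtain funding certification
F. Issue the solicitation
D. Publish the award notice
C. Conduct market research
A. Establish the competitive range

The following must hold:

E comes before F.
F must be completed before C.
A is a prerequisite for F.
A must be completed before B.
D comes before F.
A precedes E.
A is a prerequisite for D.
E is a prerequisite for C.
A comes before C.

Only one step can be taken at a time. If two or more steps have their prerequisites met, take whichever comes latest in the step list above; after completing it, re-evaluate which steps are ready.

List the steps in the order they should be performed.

A → D → E → F → C → B

A is the only step with nothing outstanding, so it goes first.
Ready: D, E and B. D is listed later → D.
E and B are both available; E is listed later → E.
F now also ready, so the ready set is {F, B}; F is listed later → F.
Ready: C and B. C is listed later → C.
Next only B has its prerequisites met → B.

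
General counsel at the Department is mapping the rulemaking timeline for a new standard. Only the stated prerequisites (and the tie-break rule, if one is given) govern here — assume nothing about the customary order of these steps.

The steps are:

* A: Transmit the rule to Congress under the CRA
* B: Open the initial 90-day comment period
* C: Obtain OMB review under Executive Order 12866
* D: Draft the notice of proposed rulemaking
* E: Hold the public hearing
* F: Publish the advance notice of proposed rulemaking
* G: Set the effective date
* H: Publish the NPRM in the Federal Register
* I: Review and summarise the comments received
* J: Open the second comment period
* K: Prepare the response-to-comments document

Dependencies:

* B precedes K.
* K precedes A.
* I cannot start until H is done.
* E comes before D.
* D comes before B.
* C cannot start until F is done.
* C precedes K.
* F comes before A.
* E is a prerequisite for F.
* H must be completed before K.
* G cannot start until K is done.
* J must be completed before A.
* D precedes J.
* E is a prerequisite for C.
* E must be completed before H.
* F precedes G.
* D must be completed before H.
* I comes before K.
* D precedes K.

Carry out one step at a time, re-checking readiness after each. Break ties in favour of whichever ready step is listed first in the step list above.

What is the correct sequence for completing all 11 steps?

E, D, B, F, C, H, I, J, K, A, G

Only E has no prerequisites, so it is first.
Ready: D and F. D is listed earlier → D.
B, H and J now also ready, so the ready set is {B, F, H, J}; B is listed earlier → B.
Now F, H and J have their prerequisites met. F is listed earlier, so F next.
Ready: C, H and J. C is listed earlier → C.
Now H and J have their prerequisites met. H is listed earlier, so H next.
I and J are both available; I is listed earlier → I.
Ready: J and K. J is listed earlier → J.
K needed B, C, D, H and I, now all done → K.
A and G are both available; A is listed earlier → A.
G needed F and K, now all done → G.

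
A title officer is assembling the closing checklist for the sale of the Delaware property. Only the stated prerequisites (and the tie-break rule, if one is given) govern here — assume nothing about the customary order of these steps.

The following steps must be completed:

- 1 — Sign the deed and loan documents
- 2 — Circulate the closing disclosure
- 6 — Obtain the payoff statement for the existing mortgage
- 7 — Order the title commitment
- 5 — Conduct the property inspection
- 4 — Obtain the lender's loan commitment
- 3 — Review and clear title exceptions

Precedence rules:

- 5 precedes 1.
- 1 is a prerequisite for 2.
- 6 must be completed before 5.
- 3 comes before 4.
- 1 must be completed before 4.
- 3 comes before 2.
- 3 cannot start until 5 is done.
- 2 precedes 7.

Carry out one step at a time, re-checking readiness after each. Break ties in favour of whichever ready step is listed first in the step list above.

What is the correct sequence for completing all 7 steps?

6, 5, 1, 3, 2, 7, 4

Only 6 has no prerequisites, so it is first.
That leaves 5 as the only ready step → 5.
Ready: 1 and 3. 1 is listed earlier → 1.
3 needed 5, now all done → 3.
Ready: 2 and 4. 2 is listed earlier → 2.
7 now also ready, so the ready set is {7, 4}; 7 is listed earlier → 7.
4 needed 1 and 3, now all done → 4.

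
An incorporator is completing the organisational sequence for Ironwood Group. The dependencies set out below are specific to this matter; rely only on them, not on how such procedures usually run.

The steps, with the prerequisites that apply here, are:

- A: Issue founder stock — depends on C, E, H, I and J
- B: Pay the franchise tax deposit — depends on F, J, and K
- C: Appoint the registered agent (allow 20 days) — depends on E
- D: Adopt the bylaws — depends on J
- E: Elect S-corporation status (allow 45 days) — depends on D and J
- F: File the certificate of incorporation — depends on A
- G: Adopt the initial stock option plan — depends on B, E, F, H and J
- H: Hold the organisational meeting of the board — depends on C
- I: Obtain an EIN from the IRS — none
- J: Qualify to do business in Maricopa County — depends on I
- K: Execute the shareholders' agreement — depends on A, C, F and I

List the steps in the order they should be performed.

I, J, D, E, C, H, A, F, K, B, G

Only I has no prerequisites, so it is first.
J needed I, now all done → J.
D is the only step now ready → D.
That leaves E as the only ready step → E.
C needed E, now all done → C.
Next only H has its prerequisites met → H.
A is the only step now ready → A.
F needed A, now all done → F.
K needed A, C, F and I, now all done → K.
B is the only step now ready → B.
That leaves G as the only ready step → G.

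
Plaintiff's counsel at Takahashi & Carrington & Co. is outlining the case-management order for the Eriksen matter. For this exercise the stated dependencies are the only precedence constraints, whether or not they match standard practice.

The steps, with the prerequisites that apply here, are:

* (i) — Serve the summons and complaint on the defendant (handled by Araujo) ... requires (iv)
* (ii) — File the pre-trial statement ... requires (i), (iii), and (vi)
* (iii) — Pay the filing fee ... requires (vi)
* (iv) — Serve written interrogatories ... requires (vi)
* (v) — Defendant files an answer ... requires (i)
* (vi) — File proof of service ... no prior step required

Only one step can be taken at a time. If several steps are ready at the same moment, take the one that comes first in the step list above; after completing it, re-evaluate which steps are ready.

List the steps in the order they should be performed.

(vi) has no prerequisites → (vi) first.
Now (iii) and (iv) have their prerequisites met. (iii) is listed earlier, so (iii) next.
(iv) needed (vi), now all done → (iv).
(i) needed (iv), now all done → (i).
Ready: (ii) and (v). (ii) is listed earlier → (ii).
Next only (v) has its prerequisites met → (v).

(vi), (iii), (iv), (i), (ii), (v)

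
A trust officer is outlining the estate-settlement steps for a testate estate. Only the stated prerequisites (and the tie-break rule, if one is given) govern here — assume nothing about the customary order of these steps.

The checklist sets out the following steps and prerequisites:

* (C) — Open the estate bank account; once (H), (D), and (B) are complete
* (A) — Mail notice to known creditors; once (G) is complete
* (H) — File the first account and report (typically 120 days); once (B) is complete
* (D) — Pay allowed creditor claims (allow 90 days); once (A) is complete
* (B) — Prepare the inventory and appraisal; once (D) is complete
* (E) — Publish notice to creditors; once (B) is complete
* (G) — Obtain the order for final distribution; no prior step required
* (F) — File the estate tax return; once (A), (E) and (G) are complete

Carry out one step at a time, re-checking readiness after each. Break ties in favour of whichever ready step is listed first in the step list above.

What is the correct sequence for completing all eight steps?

(G) is the only step with nothing outstanding, so it goes first.
That leaves (A) as the only ready step → (A).
Next only (D) has its prerequisites met → (D).
(B) needed (D), now all done → (B).
Now (H) and (E) have their prerequisites met. (H) is listed earlier, so (H) next.
Ready: (C) and (E). (C) is listed earlier → (C).
That leaves (E) as the only ready step → (E).
(F) is the only step now ready → (F).

(G) (A) (D) (B) (H) (C) (E) (F)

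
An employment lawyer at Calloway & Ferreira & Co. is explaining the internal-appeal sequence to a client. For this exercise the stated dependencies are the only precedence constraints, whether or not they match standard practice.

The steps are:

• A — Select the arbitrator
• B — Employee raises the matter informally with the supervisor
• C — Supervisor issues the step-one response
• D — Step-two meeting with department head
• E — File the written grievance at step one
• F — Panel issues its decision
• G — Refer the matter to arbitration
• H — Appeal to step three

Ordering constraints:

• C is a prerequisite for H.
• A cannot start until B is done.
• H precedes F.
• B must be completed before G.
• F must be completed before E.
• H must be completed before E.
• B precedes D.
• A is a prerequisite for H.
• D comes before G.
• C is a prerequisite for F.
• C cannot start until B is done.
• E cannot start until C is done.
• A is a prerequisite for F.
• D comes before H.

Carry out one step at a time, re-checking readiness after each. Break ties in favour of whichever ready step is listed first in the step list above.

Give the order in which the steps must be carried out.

B has no prerequisites → B first.
Now A, C and D have their prerequisites met. A is listed earlier, so A next.
Now C and D have their prerequisites met. C is listed earlier, so C next.
That leaves D as the only ready step → D.
Ready: G and H. G is listed earlier → G.
Next only H has its prerequisites met → H.
Next only F has its prerequisites met → F.
Next only E has its prerequisites met → E.

B, A, C, D, G, H, F, E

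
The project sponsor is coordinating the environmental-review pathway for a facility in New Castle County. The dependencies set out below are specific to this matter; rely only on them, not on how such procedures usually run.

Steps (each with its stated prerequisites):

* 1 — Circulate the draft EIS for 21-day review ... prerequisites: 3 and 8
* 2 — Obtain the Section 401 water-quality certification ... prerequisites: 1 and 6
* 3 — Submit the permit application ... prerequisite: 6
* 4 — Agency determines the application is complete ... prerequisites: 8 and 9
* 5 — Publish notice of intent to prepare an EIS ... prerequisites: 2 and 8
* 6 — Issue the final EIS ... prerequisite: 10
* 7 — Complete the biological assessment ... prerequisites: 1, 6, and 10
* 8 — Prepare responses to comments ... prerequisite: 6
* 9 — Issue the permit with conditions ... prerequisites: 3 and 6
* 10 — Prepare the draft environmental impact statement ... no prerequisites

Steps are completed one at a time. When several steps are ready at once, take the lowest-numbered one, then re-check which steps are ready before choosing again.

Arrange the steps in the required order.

10 is the only step with nothing outstanding, so it goes first.
6 needed 10, now all done → 6.
3 and 8 are both available; 3 has the earlier label → 3.
9 now also ready, so the ready set is {8, 9}; 8 has the earlier label → 8.
1 now also ready, so the ready set is {1, 9}; 1 has the earlier label → 1.
2, 7 and 9 are all available; 2 has the earlier label → 2.
Now 5, 7 and 9 have their prerequisites met. 5 has the earlier label, so 5 next.
Now 7 and 9 have their prerequisites met. 7 has the earlier label, so 7 next.
9 is the only step now ready → 9.
4 is the only step now ready → 4.

10, 6, 3, 8, 1, 2, 5, 7, 9, 4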